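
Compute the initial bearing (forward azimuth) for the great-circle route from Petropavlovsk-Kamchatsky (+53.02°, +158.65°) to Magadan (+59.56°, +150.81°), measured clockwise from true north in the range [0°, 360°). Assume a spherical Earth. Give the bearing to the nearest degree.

330°

Δλ = 150.81 − 158.65 = -7.84°.
θ = atan2( sin Δλ · cos φ₂ , cos φ₁ · sin φ₂ − sin φ₁ · cos φ₂ · cos Δλ )
  = atan2(-0.06911, 0.11768) = -30.424° → normalised to [0°, 360°): 329.576°.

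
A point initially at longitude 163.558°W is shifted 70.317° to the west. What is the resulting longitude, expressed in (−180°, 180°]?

Start at -163.558°; shift −70.317° → -233.875°.
-233.875° lies outside (−180°, 180°]; add 360° → +126.125°.

126.125°E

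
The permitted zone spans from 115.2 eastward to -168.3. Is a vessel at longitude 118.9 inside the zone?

Band width going east from +115.2° to -168.3°: ((-168.3 − 115.2) mod 360) = 76.5°.
Offset of +118.9° east of the west edge: ((118.9 − 115.2) mod 360) = 3.7°.
3.7° ≤ 76.5° ⇒ inside.

Yes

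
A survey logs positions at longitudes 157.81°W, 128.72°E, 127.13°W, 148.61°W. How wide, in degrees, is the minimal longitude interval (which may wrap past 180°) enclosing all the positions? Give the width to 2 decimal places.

Sort the longitudes: -157.81°, -148.61°, -127.13°, +128.72°.
Eastward gaps between consecutive values (wrapping around): 9.20°, 21.48°, 255.85°, 73.47°.
Largest gap = 255.85° ⇒ minimal covering band is its complement: 360° − 255.85° = 104.15°.
Band runs from +128.72° eastward to -127.13°, crossing the antimeridian.

104.15°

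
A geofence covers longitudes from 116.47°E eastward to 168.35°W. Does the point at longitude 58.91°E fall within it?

No

Band width going east from +116.47° to -168.35°: ((-168.35 − 116.47) mod 360) = 75.18°.
Offset of +58.91° east of the west edge: ((58.91 − 116.47) mod 360) = 302.44°.
302.44° > 75.18° ⇒ outside.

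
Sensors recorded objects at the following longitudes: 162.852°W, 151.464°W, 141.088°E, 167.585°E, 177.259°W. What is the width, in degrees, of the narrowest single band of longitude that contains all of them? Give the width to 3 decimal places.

67.448°

Sort the longitudes: -177.259°, -162.852°, -151.464°, +141.088°, +167.585°.
Eastward gaps between consecutive values (wrapping around): 14.407°, 11.388°, 292.552°, 26.497°, 15.156°.
Largest gap = 292.552° ⇒ minimal covering band is its complement: 360° − 292.552° = 67.448°.
Band runs from +141.088° eastward to -151.464°, crossing the antimeridian.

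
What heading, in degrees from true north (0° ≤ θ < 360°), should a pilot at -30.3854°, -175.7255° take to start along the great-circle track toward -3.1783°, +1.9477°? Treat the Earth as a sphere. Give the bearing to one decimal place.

Δλ = 1.9477 − -175.7255 = 177.6732°.
θ = atan2( sin Δλ · cos φ₂ , cos φ₁ · sin φ₂ − sin φ₁ · cos φ₂ · cos Δλ )
  = atan2(0.04054, -0.55245) = 175.803° → normalised to [0°, 360°): 175.803°.

175.8°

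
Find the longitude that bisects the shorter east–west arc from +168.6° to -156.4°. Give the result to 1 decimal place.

-173.9°

Signed shortest Δλ from +168.6° to -156.4° is +35.0°.
Midpoint longitude = +168.6° + (+35.0°)/2 = +168.6° + 17.5° = +186.1°.
Normalise into (−180°, 180°]: -173.9°.
(The naïve average (+168.6 + -156.4)/2 = 6.1° is on the wrong side of the globe.)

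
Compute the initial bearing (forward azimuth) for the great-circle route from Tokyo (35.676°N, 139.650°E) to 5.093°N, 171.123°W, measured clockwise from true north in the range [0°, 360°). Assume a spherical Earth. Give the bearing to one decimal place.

112.2°

Δλ = -171.123 − 139.650 = -310.773°; wrapped into (−180°, 180°]: 49.227°.
θ = atan2( sin Δλ · cos φ₂ , cos φ₁ · sin φ₂ − sin φ₁ · cos φ₂ · cos Δλ )
  = atan2(0.75431, -0.30725) = 112.162° → normalised to [0°, 360°): 112.162°.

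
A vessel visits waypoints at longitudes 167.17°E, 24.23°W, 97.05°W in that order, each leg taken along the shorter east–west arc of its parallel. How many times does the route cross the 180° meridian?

Leg 1: +167.17° → -24.23°, shortest Δλ = 168.6° (east) — crosses 180°.
Leg 2: -24.23° → -97.05°, shortest Δλ = -72.82° (west) — does not cross 180°.
Total crossings: 1.

1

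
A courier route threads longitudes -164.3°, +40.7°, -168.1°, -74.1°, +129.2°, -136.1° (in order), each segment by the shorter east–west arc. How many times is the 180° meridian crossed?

4

Leg 1: -164.3° → +40.7°, shortest Δλ = -155.0° (west) — crosses 180°.
Leg 2: +40.7° → -168.1°, shortest Δλ = 151.2° (east) — crosses 180°.
Leg 3: -168.1° → -74.1°, shortest Δλ = 94.0° (east) — does not cross 180°.
Leg 4: -74.1° → +129.2°, shortest Δλ = -156.7° (west) — crosses 180°.
Leg 5: +129.2° → -136.1°, shortest Δλ = 94.7° (east) — crosses 180°.
Total crossings: 4.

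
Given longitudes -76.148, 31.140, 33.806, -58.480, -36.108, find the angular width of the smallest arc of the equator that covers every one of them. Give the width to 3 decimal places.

Sort the longitudes: -76.148°, -58.480°, -36.108°, +31.140°, +33.806°.
Eastward gaps between consecutive values (wrapping around): 17.668°, 22.372°, 67.248°, 2.666°, 250.046°.
Largest gap = 250.046° ⇒ minimal covering band is its complement: 360° − 250.046° = 109.954°.
Band runs from -76.148° eastward to +33.806°.

109.954°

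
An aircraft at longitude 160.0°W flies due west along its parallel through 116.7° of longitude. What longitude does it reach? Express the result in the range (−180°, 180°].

Start at -160.0°; shift −116.7° → -276.7°.
-276.7° lies outside (−180°, 180°]; add 360° → +83.3°.

83.3°E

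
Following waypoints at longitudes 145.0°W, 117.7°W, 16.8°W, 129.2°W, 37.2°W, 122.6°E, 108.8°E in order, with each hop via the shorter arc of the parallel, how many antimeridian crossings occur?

0

Leg 1: -145.0° → -117.7°, shortest Δλ = 27.3° (east) — does not cross 180°.
Leg 2: -117.7° → -16.8°, shortest Δλ = 100.9° (east) — does not cross 180°.
Leg 3: -16.8° → -129.2°, shortest Δλ = -112.4° (west) — does not cross 180°.
Leg 4: -129.2° → -37.2°, shortest Δλ = 92.0° (east) — does not cross 180°.
Leg 5: -37.2° → +122.6°, shortest Δλ = 159.8° (east) — does not cross 180°.
Leg 6: +122.6° → +108.8°, shortest Δλ = -13.8° (west) — does not cross 180°.
Total crossings: 0.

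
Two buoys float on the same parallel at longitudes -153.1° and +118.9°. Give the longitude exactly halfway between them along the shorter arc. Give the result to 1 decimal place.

+162.9°

Signed shortest Δλ from -153.1° to +118.9° is -88.0°.
Midpoint longitude = -153.1° + (-88.0°)/2 = -153.1° − 44.0° = -197.1°.
Normalise into (−180°, 180°]: +162.9°.
(The naïve average (-153.1 + +118.9)/2 = -17.1° is on the wrong side of the globe.)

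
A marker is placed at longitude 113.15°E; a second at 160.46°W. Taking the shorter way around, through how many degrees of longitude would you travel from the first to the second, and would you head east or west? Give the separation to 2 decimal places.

86.39° east

Raw difference: -160.46 − 113.15 = -273.61°.
Normalise into (−180°, 180°]: -273.61° + 360° = 86.39°.
Positive ⇒ the second point lies to the east; separation 86.39°.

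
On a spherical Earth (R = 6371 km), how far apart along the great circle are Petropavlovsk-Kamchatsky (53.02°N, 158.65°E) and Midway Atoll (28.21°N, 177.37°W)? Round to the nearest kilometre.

3387 km

Δλ = -177.37 − 158.65 = -336.02°; wrapped into (−180°, 180°]: 23.98°.
Δφ = 28.21 − 53.02 = -24.81°.
a = sin²(Δφ/2) + cos φ₁ · cos φ₂ · sin²(Δλ/2) = 0.069024.
c = 2·atan2(√a, √(1−a)) = 0.53169 rad → d = 6371·c ≈ 3387.40 km.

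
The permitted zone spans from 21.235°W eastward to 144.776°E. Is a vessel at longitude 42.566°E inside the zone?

Yes

Band width going east from -21.235° to +144.776°: ((144.776 − -21.235) mod 360) = 166.011°.
Offset of +42.566° east of the west edge: ((42.566 − -21.235) mod 360) = 63.801°.
63.801° ≤ 166.011° ⇒ inside.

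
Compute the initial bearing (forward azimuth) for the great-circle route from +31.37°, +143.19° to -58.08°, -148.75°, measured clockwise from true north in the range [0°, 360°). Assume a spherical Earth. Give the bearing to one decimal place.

Δλ = -148.75 − 143.19 = -291.94°; wrapped into (−180°, 180°]: 68.06°.
θ = atan2( sin Δλ · cos φ₂ , cos φ₁ · sin φ₂ − sin φ₁ · cos φ₂ · cos Δλ )
  = atan2(0.49044, -0.82755) = 149.347° → normalised to [0°, 360°): 149.347°.

149.3°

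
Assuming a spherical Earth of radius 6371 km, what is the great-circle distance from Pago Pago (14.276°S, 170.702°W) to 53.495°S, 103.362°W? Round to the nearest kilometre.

7244 km

Δλ = -103.362 − -170.702 = 67.340°.
Δφ = -53.495 − -14.276 = -39.219°.
a = sin²(Δφ/2) + cos φ₁ · cos φ₂ · sin²(Δλ/2) = 0.289838.
c = 2·atan2(√a, √(1−a)) = 1.13699 rad → d = 6371·c ≈ 7243.78 km.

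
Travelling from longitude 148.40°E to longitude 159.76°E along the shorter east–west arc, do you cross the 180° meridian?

No

Signed shortest Δλ = ((159.76 − 148.40 + 180) mod 360) − 180 = 11.36°.
Going east by 11.36° from +148.40° reaches +159.76° without touching 180°.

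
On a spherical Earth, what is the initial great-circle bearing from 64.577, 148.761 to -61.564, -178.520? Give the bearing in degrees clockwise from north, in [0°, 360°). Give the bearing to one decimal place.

160.8°

Δλ = -178.520 − 148.761 = -327.281°; wrapped into (−180°, 180°]: 32.719°.
θ = atan2( sin Δλ · cos φ₂ , cos φ₁ · sin φ₂ − sin φ₁ · cos φ₂ · cos Δλ )
  = atan2(0.25738, -0.73933) = 160.805° → normalised to [0°, 360°): 160.805°.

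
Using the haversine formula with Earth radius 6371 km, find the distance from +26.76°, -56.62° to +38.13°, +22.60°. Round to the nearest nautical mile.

Δλ = 22.60 − -56.62 = 79.22°.
Δφ = 38.13 − 26.76 = 11.37°.
a = sin²(Δφ/2) + cos φ₁ · cos φ₂ · sin²(Δλ/2) = 0.295311.
c = 2·atan2(√a, √(1−a)) = 1.14902 rad → d = 6371·c ≈ 7320.43 km ≈ 3952.72 nmi.

3953 nmi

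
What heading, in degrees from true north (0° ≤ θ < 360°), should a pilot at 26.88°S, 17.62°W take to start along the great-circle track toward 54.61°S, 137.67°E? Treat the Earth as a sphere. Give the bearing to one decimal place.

165.9°

Δλ = 137.67 − -17.62 = 155.29°.
θ = atan2( sin Δλ · cos φ₂ , cos φ₁ · sin φ₂ − sin φ₁ · cos φ₂ · cos Δλ )
  = atan2(0.24209, -0.96501) = 165.917° → normalised to [0°, 360°): 165.917°.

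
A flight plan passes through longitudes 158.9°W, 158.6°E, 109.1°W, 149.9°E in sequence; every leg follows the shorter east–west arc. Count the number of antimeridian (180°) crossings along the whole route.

3

Leg 1: -158.9° → +158.6°, shortest Δλ = -42.5° (west) — crosses 180°.
Leg 2: +158.6° → -109.1°, shortest Δλ = 92.3° (east) — crosses 180°.
Leg 3: -109.1° → +149.9°, shortest Δλ = -101.0° (west) — crosses 180°.
Total crossings: 3.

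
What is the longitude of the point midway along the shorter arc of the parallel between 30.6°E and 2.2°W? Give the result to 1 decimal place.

14.2°E

Signed shortest Δλ from +30.6° to -2.2° is -32.8°.
Midpoint longitude = +30.6° + (-32.8°)/2 = +30.6° − 16.4° = +14.2°.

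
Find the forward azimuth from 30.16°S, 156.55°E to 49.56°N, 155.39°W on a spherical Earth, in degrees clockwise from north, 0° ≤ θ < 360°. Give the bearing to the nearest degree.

29°

Δλ = -155.39 − 156.55 = -311.94°; wrapped into (−180°, 180°]: 48.06°.
θ = atan2( sin Δλ · cos φ₂ , cos φ₁ · sin φ₂ − sin φ₁ · cos φ₂ · cos Δλ )
  = atan2(0.48250, 0.87587) = 28.849° → normalised to [0°, 360°): 28.849°.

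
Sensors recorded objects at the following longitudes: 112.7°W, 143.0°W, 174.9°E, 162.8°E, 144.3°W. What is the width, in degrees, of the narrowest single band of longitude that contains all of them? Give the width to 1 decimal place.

Sort the longitudes: -144.3°, -143.0°, -112.7°, +162.8°, +174.9°.
Eastward gaps between consecutive values (wrapping around): 1.3°, 30.3°, 275.5°, 12.1°, 40.8°.
Largest gap = 275.5° ⇒ minimal covering band is its complement: 360° − 275.5° = 84.5°.
Band runs from +162.8° eastward to -112.7°, crossing the antimeridian.

84.5°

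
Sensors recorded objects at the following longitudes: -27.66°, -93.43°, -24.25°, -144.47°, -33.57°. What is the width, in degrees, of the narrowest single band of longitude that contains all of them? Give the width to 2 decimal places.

120.22°

Sort the longitudes: -144.47°, -93.43°, -33.57°, -27.66°, -24.25°.
Eastward gaps between consecutive values (wrapping around): 51.04°, 59.86°, 5.91°, 3.41°, 239.78°.
Largest gap = 239.78° ⇒ minimal covering band is its complement: 360° − 239.78° = 120.22°.
Band runs from -144.47° eastward to -24.25°.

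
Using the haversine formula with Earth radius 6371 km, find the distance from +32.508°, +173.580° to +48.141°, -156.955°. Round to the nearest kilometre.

3013 km

Δλ = -156.955 − 173.580 = -330.535°; wrapped into (−180°, 180°]: 29.465°.
Δφ = 48.141 − 32.508 = 15.633°.
a = sin²(Δφ/2) + cos φ₁ · cos φ₂ · sin²(Δλ/2) = 0.054890.
c = 2·atan2(√a, √(1−a)) = 0.47297 rad → d = 6371·c ≈ 3013.28 km.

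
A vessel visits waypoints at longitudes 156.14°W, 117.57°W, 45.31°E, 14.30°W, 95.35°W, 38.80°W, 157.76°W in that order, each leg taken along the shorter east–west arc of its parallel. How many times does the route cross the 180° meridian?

Leg 1: -156.14° → -117.57°, shortest Δλ = 38.57° (east) — does not cross 180°.
Leg 2: -117.57° → +45.31°, shortest Δλ = 162.88° (east) — does not cross 180°.
Leg 3: +45.31° → -14.30°, shortest Δλ = -59.61° (west) — does not cross 180°.
Leg 4: -14.30° → -95.35°, shortest Δλ = -81.05° (west) — does not cross 180°.
Leg 5: -95.35° → -38.80°, shortest Δλ = 56.55° (east) — does not cross 180°.
Leg 6: -38.80° → -157.76°, shortest Δλ = -118.96° (west) — does not cross 180°.
Total crossings: 0.

0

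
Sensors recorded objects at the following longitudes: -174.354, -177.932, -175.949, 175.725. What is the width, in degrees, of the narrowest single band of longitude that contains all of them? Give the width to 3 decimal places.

Sort the longitudes: -177.932°, -175.949°, -174.354°, +175.725°.
Eastward gaps between consecutive values (wrapping around): 1.983°, 1.595°, 350.079°, 6.343°.
Largest gap = 350.079° ⇒ minimal covering band is its complement: 360° − 350.079° = 9.921°.
Band runs from +175.725° eastward to -174.354°, crossing the antimeridian.

9.921°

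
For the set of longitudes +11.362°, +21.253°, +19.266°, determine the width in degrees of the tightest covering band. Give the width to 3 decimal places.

Sort the longitudes: +11.362°, +19.266°, +21.253°.
Eastward gaps between consecutive values (wrapping around): 7.904°, 1.987°, 350.109°.
Largest gap = 350.109° ⇒ minimal covering band is its complement: 360° − 350.109° = 9.891°.
Band runs from +11.362° eastward to +21.253°.

9.891°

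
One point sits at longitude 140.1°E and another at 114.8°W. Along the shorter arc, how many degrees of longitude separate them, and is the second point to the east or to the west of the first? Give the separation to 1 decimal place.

105.1° east

Raw difference: -114.8 − 140.1 = -254.9°.
Normalise into (−180°, 180°]: -254.9° + 360° = 105.1°.
Positive ⇒ the second point lies to the east; separation 105.1°.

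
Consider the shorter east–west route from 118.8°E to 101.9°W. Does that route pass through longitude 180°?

Yes

Naïve |-101.9 − 118.8| = 220.7° > 180°, so the shorter arc goes the other way round — across 180°.
Signed shortest Δλ = ((-101.9 − 118.8 + 180) mod 360) − 180 = 139.3°.
Going east by 139.3° from +118.8° passes through 180° before reaching -101.9°.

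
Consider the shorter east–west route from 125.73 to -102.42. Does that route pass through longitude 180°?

Yes

Naïve |-102.42 − 125.73| = 228.15° > 180°, so the shorter arc goes the other way round — across 180°.
Signed shortest Δλ = ((-102.42 − 125.73 + 180) mod 360) − 180 = 131.85°.
Going east by 131.85° from +125.73° passes through 180° before reaching -102.42°.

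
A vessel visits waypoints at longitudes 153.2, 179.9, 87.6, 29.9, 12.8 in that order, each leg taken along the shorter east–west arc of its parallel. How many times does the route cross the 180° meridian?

Leg 1: +153.2° → +179.9°, shortest Δλ = 26.7° (east) — does not cross 180°.
Leg 2: +179.9° → +87.6°, shortest Δλ = -92.3° (west) — does not cross 180°.
Leg 3: +87.6° → +29.9°, shortest Δλ = -57.7° (west) — does not cross 180°.
Leg 4: +29.9° → +12.8°, shortest Δλ = -17.1° (west) — does not cross 180°.
Total crossings: 0.

0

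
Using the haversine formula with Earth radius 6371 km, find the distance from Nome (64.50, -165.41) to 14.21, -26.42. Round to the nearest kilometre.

Δλ = -26.42 − -165.41 = 138.99°.
Δφ = 14.21 − 64.50 = -50.29°.
a = sin²(Δφ/2) + cos φ₁ · cos φ₂ · sin²(Δλ/2) = 0.546679.
c = 2·atan2(√a, √(1−a)) = 1.66429 rad → d = 6371·c ≈ 10603.19 km.

10603 km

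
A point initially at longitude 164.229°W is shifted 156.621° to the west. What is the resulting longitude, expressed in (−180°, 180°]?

39.150°E

Start at -164.229°; shift −156.621° → -320.850°.
-320.850° lies outside (−180°, 180°]; add 360° → +39.150°.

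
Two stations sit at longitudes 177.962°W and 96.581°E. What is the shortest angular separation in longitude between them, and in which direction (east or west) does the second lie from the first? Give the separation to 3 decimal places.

Raw difference: 96.581 − -177.962 = 274.543°.
Normalise into (−180°, 180°]: 274.543° − 360° = -85.457°.
Negative ⇒ the second point lies to the west; separation 85.457°.

85.457° west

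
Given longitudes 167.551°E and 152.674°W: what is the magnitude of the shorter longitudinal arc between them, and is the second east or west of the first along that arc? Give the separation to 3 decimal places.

39.775° east

Raw difference: -152.674 − 167.551 = -320.225°.
Normalise into (−180°, 180°]: -320.225° + 360° = 39.775°.
Positive ⇒ the second point lies to the east; separation 39.775°.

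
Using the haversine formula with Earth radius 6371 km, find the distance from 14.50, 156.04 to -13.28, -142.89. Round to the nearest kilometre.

Δλ = -142.89 − 156.04 = -298.93°; wrapped into (−180°, 180°]: 61.07°.
Δφ = -13.28 − 14.50 = -27.78°.
a = sin²(Δφ/2) + cos φ₁ · cos φ₂ · sin²(Δλ/2) = 0.300853.
c = 2·atan2(√a, √(1−a)) = 1.16114 rad → d = 6371·c ≈ 7397.62 km.

7398 km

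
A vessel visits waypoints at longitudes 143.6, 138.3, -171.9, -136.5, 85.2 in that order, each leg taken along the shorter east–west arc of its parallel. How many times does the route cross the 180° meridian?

2

Leg 1: +143.6° → +138.3°, shortest Δλ = -5.3° (west) — does not cross 180°.
Leg 2: +138.3° → -171.9°, shortest Δλ = 49.8° (east) — crosses 180°.
Leg 3: -171.9° → -136.5°, shortest Δλ = 35.4° (east) — does not cross 180°.
Leg 4: -136.5° → +85.2°, shortest Δλ = -138.3° (west) — crosses 180°.
Total crossings: 2.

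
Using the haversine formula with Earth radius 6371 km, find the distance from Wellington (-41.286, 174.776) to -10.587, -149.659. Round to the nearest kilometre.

4867 km

Δλ = -149.659 − 174.776 = -324.435°; wrapped into (−180°, 180°]: 35.565°.
Δφ = -10.587 − -41.286 = 30.699°.
a = sin²(Δφ/2) + cos φ₁ · cos φ₂ · sin²(Δλ/2) = 0.138963.
c = 2·atan2(√a, √(1−a)) = 0.76400 rad → d = 6371·c ≈ 4867.45 km.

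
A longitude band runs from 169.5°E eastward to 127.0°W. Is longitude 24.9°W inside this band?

Band width going east from +169.5° to -127.0°: ((-127.0 − 169.5) mod 360) = 63.5°.
Offset of -24.9° east of the west edge: ((-24.9 − 169.5) mod 360) = 165.6°.
165.6° > 63.5° ⇒ outside.

No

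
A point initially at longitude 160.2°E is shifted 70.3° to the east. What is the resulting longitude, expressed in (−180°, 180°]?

Start at +160.2°; shift +70.3° → +230.5°.
+230.5° lies outside (−180°, 180°]; subtract 360° → -129.5°.

129.5°W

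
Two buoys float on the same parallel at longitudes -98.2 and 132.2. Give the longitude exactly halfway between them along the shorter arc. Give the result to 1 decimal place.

Signed shortest Δλ from -98.2° to +132.2° is -129.6°.
Midpoint longitude = -98.2° + (-129.6°)/2 = -98.2° − 64.8° = -163.0°.
(The naïve average (-98.2 + +132.2)/2 = 17.0° is on the wrong side of the globe.)

-163.0°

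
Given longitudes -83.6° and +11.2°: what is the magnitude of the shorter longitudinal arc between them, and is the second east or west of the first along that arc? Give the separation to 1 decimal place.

94.8° east

Raw difference: 11.2 − -83.6 = 94.8°.
Normalise into (−180°, 180°]: 94.8° stays 94.8°.
Positive ⇒ the second point lies to the east; separation 94.8°.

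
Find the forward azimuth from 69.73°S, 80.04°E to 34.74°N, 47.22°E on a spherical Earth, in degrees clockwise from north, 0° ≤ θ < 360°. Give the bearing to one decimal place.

332.2°

Δλ = 47.22 − 80.04 = -32.82°.
θ = atan2( sin Δλ · cos φ₂ , cos φ₁ · sin φ₂ − sin φ₁ · cos φ₂ · cos Δλ )
  = atan2(-0.44539, 0.84523) = -27.787° → normalised to [0°, 360°): 332.213°.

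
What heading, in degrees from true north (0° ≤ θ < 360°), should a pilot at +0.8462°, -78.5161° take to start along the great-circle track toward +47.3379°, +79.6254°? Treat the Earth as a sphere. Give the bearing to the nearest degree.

19°

Δλ = 79.6254 − -78.5161 = 158.1415°.
θ = atan2( sin Δλ · cos φ₂ , cos φ₁ · sin φ₂ − sin φ₁ · cos φ₂ · cos Δλ )
  = atan2(0.25231, 0.74457) = 18.720° → normalised to [0°, 360°): 18.720°.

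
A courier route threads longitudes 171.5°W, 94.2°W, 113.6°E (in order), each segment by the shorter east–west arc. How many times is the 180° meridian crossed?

1

Leg 1: -171.5° → -94.2°, shortest Δλ = 77.3° (east) — does not cross 180°.
Leg 2: -94.2° → +113.6°, shortest Δλ = -152.2° (west) — crosses 180°.
Total crossings: 1.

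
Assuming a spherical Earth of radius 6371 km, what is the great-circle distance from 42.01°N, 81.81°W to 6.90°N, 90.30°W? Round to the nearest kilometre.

Δλ = -90.30 − -81.81 = -8.49°.
Δφ = 6.90 − 42.01 = -35.11°.
a = sin²(Δφ/2) + cos φ₁ · cos φ₂ · sin²(Δλ/2) = 0.095017.
c = 2·atan2(√a, √(1−a)) = 0.62670 rad → d = 6371·c ≈ 3992.72 km.

3993 km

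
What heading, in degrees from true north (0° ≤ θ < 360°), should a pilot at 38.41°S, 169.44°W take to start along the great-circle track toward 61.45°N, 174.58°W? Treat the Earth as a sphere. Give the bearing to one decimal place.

Δλ = -174.58 − -169.44 = -5.14°.
θ = atan2( sin Δλ · cos φ₂ , cos φ₁ · sin φ₂ − sin φ₁ · cos φ₂ · cos Δλ )
  = atan2(-0.04282, 0.98404) = -2.491° → normalised to [0°, 360°): 357.509°.

357.5°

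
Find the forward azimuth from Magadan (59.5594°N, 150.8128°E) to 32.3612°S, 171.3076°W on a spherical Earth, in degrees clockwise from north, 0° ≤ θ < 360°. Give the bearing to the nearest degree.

148°

Δλ = -171.3076 − 150.8128 = -322.1204°; wrapped into (−180°, 180°]: 37.8796°.
θ = atan2( sin Δλ · cos φ₂ , cos φ₁ · sin φ₂ − sin φ₁ · cos φ₂ · cos Δλ )
  = atan2(0.51864, -0.84600) = 148.489° → normalised to [0°, 360°): 148.489°.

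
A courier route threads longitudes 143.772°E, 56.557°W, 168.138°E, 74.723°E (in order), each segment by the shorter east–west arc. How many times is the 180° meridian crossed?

Leg 1: +143.772° → -56.557°, shortest Δλ = 159.671° (east) — crosses 180°.
Leg 2: -56.557° → +168.138°, shortest Δλ = -135.305° (west) — crosses 180°.
Leg 3: +168.138° → +74.723°, shortest Δλ = -93.415° (west) — does not cross 180°.
Total crossings: 2.

2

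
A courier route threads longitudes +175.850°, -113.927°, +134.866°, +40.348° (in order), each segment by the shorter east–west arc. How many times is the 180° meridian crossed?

Leg 1: +175.850° → -113.927°, shortest Δλ = 70.223° (east) — crosses 180°.
Leg 2: -113.927° → +134.866°, shortest Δλ = -111.207° (west) — crosses 180°.
Leg 3: +134.866° → +40.348°, shortest Δλ = -94.518° (west) — does not cross 180°.
Total crossings: 2.

2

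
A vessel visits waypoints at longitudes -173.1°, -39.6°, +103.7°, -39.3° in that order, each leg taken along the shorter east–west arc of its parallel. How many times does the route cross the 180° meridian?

0

Leg 1: -173.1° → -39.6°, shortest Δλ = 133.5° (east) — does not cross 180°.
Leg 2: -39.6° → +103.7°, shortest Δλ = 143.3° (east) — does not cross 180°.
Leg 3: +103.7° → -39.3°, shortest Δλ = -143.0° (west) — does not cross 180°.
Total crossings: 0.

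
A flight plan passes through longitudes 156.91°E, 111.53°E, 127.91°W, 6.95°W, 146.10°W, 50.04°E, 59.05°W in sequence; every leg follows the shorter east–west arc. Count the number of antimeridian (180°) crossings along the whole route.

Leg 1: +156.91° → +111.53°, shortest Δλ = -45.38° (west) — does not cross 180°.
Leg 2: +111.53° → -127.91°, shortest Δλ = 120.56° (east) — crosses 180°.
Leg 3: -127.91° → -6.95°, shortest Δλ = 120.96° (east) — does not cross 180°.
Leg 4: -6.95° → -146.10°, shortest Δλ = -139.15° (west) — does not cross 180°.
Leg 5: -146.10° → +50.04°, shortest Δλ = -163.86° (west) — crosses 180°.
Leg 6: +50.04° → -59.05°, shortest Δλ = -109.09° (west) — does not cross 180°.
Total crossings: 2.

2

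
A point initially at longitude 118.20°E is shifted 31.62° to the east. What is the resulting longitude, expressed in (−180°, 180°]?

149.82°E

Start at +118.20°; shift +31.62° → +149.82°.
+149.82° already lies in (−180°, 180°].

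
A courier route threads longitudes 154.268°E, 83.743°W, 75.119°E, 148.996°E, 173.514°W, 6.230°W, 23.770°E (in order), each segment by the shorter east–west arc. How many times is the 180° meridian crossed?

Leg 1: +154.268° → -83.743°, shortest Δλ = 121.989° (east) — crosses 180°.
Leg 2: -83.743° → +75.119°, shortest Δλ = 158.862° (east) — does not cross 180°.
Leg 3: +75.119° → +148.996°, shortest Δλ = 73.877° (east) — does not cross 180°.
Leg 4: +148.996° → -173.514°, shortest Δλ = 37.49° (east) — crosses 180°.
Leg 5: -173.514° → -6.230°, shortest Δλ = 167.284° (east) — does not cross 180°.
Leg 6: -6.230° → +23.770°, shortest Δλ = 30.0° (east) — does not cross 180°.
Total crossings: 2.

2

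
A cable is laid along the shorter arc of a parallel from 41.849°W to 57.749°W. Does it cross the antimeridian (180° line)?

Signed shortest Δλ = ((-57.749 − -41.849 + 180) mod 360) − 180 = -15.9°.
Going west by 15.9° from -41.849° reaches -57.749° without touching 180°.

No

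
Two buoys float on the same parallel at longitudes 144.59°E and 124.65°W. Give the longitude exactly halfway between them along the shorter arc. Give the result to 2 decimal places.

170.03°W

Signed shortest Δλ from +144.59° to -124.65° is +90.76°.
Midpoint longitude = +144.59° + (+90.76°)/2 = +144.59° + 45.38° = +189.97°.
Normalise into (−180°, 180°]: -170.03°.
(The naïve average (+144.59 + -124.65)/2 = 9.97° is on the wrong side of the globe.)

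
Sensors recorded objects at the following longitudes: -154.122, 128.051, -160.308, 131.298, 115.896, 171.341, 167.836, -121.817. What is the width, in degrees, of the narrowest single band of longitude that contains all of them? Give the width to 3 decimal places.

Sort the longitudes: -160.308°, -154.122°, -121.817°, +115.896°, +128.051°, +131.298°, +167.836°, +171.341°.
Eastward gaps between consecutive values (wrapping around): 6.186°, 32.305°, 237.713°, 12.155°, 3.247°, 36.538°, 3.505°, 28.351°.
Largest gap = 237.713° ⇒ minimal covering band is its complement: 360° − 237.713° = 122.287°.
Band runs from +115.896° eastward to -121.817°, crossing the antimeridian.

122.287°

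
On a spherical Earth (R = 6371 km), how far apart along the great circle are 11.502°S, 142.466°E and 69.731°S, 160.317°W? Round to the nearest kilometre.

7587 km

Δλ = -160.317 − 142.466 = -302.783°; wrapped into (−180°, 180°]: 57.217°.
Δφ = -69.731 − -11.502 = -58.229°.
a = sin²(Δφ/2) + cos φ₁ · cos φ₂ · sin²(Δλ/2) = 0.314568.
c = 2·atan2(√a, √(1−a)) = 1.19086 rad → d = 6371·c ≈ 7586.95 km.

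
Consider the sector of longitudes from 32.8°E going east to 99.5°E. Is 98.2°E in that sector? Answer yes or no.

Yes

Band width going east from +32.8° to +99.5°: ((99.5 − 32.8) mod 360) = 66.7°.
Offset of +98.2° east of the west edge: ((98.2 − 32.8) mod 360) = 65.4°.
65.4° ≤ 66.7° ⇒ inside.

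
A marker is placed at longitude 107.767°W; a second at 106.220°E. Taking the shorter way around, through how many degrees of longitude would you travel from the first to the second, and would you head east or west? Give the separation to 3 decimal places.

Raw difference: 106.220 − -107.767 = 213.987°.
Normalise into (−180°, 180°]: 213.987° − 360° = -146.013°.
Negative ⇒ the second point lies to the west; separation 146.013°.

146.013° west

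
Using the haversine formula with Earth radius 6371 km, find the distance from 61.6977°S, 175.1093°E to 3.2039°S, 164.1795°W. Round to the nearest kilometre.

6730 km

Δλ = -164.1795 − 175.1093 = -339.2888°; wrapped into (−180°, 180°]: 20.7112°.
Δφ = -3.2039 − -61.6977 = 58.4938°.
a = sin²(Δφ/2) + cos φ₁ · cos φ₂ · sin²(Δλ/2) = 0.254001.
c = 2·atan2(√a, √(1−a)) = 1.05641 rad → d = 6371·c ≈ 6730.40 km.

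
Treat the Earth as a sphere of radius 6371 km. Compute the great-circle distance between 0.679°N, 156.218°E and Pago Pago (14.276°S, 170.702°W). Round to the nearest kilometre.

4003 km

Δλ = -170.702 − 156.218 = -326.920°; wrapped into (−180°, 180°]: 33.080°.
Δφ = -14.276 − 0.679 = -14.955°.
a = sin²(Δφ/2) + cos φ₁ · cos φ₂ · sin²(Δλ/2) = 0.095473.
c = 2·atan2(√a, √(1−a)) = 0.62825 rad → d = 6371·c ≈ 4002.61 km.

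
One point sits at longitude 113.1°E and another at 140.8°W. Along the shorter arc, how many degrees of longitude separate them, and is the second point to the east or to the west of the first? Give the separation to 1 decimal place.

106.1° east

Raw difference: -140.8 − 113.1 = -253.9°.
Normalise into (−180°, 180°]: -253.9° + 360° = 106.1°.
Positive ⇒ the second point lies to the east; separation 106.1°.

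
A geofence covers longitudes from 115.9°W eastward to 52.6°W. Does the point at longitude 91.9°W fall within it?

Band width going east from -115.9° to -52.6°: ((-52.6 − -115.9) mod 360) = 63.3°.
Offset of -91.9° east of the west edge: ((-91.9 − -115.9) mod 360) = 24.0°.
24.0° ≤ 63.3° ⇒ inside.

Yes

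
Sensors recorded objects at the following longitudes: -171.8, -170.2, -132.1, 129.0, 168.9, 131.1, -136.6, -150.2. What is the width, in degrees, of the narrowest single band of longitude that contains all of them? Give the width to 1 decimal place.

Sort the longitudes: -171.8°, -170.2°, -150.2°, -136.6°, -132.1°, +129.0°, +131.1°, +168.9°.
Eastward gaps between consecutive values (wrapping around): 1.6°, 20.0°, 13.6°, 4.5°, 261.1°, 2.1°, 37.8°, 19.3°.
Largest gap = 261.1° ⇒ minimal covering band is its complement: 360° − 261.1° = 98.9°.
Band runs from +129.0° eastward to -132.1°, crossing the antimeridian.

98.9°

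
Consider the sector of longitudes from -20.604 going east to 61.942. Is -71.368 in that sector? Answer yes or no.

Band width going east from -20.604° to +61.942°: ((61.942 − -20.604) mod 360) = 82.546°.
Offset of -71.368° east of the west edge: ((-71.368 − -20.604) mod 360) = 309.236°.
309.236° > 82.546° ⇒ outside.

No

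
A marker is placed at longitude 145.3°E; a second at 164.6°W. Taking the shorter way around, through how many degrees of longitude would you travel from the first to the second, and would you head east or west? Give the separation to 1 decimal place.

50.1° east

Raw difference: -164.6 − 145.3 = -309.9°.
Normalise into (−180°, 180°]: -309.9° + 360° = 50.1°.
Positive ⇒ the second point lies to the east; separation 50.1°.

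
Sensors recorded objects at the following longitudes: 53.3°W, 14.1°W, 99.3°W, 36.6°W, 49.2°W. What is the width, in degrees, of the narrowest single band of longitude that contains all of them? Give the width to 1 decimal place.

85.2°

Sort the longitudes: -99.3°, -53.3°, -49.2°, -36.6°, -14.1°.
Eastward gaps between consecutive values (wrapping around): 46.0°, 4.1°, 12.6°, 22.5°, 274.8°.
Largest gap = 274.8° ⇒ minimal covering band is its complement: 360° − 274.8° = 85.2°.
Band runs from -99.3° eastward to -14.1°.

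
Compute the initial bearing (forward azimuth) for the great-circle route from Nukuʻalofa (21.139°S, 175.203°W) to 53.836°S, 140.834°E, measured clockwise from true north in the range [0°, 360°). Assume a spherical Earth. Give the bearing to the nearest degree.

Δλ = 140.834 − -175.203 = 316.037°; wrapped into (−180°, 180°]: -43.963°.
θ = atan2( sin Δλ · cos φ₂ , cos φ₁ · sin φ₂ − sin φ₁ · cos φ₂ · cos Δλ )
  = atan2(-0.40964, -0.59983) = -145.670° → normalised to [0°, 360°): 214.330°.

214°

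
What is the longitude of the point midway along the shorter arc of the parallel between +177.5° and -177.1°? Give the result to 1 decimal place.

Signed shortest Δλ from +177.5° to -177.1° is +5.4°.
Midpoint longitude = +177.5° + (+5.4°)/2 = +177.5° + 2.7° = +180.2°.
Normalise into (−180°, 180°]: -179.8°.
(The naïve average (+177.5 + -177.1)/2 = 0.2° is on the wrong side of the globe.)

-179.8°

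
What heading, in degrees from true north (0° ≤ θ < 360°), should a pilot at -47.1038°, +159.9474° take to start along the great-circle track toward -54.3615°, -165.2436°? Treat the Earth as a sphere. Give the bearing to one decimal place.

Δλ = -165.2436 − 159.9474 = -325.1910°; wrapped into (−180°, 180°]: 34.8090°.
θ = atan2( sin Δλ · cos φ₂ , cos φ₁ · sin φ₂ − sin φ₁ · cos φ₂ · cos Δλ )
  = atan2(0.33261, -0.20271) = 121.361° → normalised to [0°, 360°): 121.361°.

121.4°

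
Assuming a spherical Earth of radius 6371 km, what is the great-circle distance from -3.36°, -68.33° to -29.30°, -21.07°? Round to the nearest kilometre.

Δλ = -21.07 − -68.33 = 47.26°.
Δφ = -29.30 − -3.36 = -25.94°.
a = sin²(Δφ/2) + cos φ₁ · cos φ₂ · sin²(Δλ/2) = 0.190243.
c = 2·atan2(√a, √(1−a)) = 0.90267 rad → d = 6371·c ≈ 5750.92 km.

5751 km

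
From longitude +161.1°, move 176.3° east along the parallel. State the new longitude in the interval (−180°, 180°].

-22.6°

Start at +161.1°; shift +176.3° → +337.4°.
+337.4° lies outside (−180°, 180°]; subtract 360° → -22.6°.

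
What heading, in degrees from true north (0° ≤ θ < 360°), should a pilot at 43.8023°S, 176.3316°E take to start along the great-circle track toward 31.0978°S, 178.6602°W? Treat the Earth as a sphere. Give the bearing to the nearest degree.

Δλ = -178.6602 − 176.3316 = -354.9918°; wrapped into (−180°, 180°]: 5.0082°.
θ = atan2( sin Δλ · cos φ₂ , cos φ₁ · sin φ₂ − sin φ₁ · cos φ₂ · cos Δλ )
  = atan2(0.07475, 0.21766) = 18.954° → normalised to [0°, 360°): 18.954°.

19°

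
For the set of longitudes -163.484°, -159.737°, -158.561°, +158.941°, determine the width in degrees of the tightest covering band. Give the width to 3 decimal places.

Sort the longitudes: -163.484°, -159.737°, -158.561°, +158.941°.
Eastward gaps between consecutive values (wrapping around): 3.747°, 1.176°, 317.502°, 37.575°.
Largest gap = 317.502° ⇒ minimal covering band is its complement: 360° − 317.502° = 42.498°.
Band runs from +158.941° eastward to -158.561°, crossing the antimeridian.

42.498°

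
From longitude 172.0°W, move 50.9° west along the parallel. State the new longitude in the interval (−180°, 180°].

137.1°E

Start at -172.0°; shift −50.9° → -222.9°.
-222.9° lies outside (−180°, 180°]; add 360° → +137.1°.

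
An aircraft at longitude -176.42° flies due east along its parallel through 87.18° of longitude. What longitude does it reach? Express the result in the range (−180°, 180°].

Start at -176.42°; shift +87.18° → -89.24°.
-89.24° already lies in (−180°, 180°].

-89.24°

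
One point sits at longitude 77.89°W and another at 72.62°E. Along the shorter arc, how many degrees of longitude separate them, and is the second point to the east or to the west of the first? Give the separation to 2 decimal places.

Raw difference: 72.62 − -77.89 = 150.51°.
Normalise into (−180°, 180°]: 150.51° stays 150.51°.
Positive ⇒ the second point lies to the east; separation 150.51°.

150.51° east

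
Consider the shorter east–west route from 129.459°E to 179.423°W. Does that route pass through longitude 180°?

Yes

Naïve |-179.423 − 129.459| = 308.882° > 180°, so the shorter arc goes the other way round — across 180°.
Signed shortest Δλ = ((-179.423 − 129.459 + 180) mod 360) − 180 = 51.118°.
Going east by 51.118° from +129.459° passes through 180° before reaching -179.423°.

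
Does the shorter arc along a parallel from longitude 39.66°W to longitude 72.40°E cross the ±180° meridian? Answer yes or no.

Signed shortest Δλ = ((72.40 − -39.66 + 180) mod 360) − 180 = 112.06°.
Going east by 112.06° from -39.66° reaches +72.40° without touching 180°.

No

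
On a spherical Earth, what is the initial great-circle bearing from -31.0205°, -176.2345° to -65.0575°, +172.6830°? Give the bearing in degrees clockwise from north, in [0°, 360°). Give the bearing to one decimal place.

Δλ = 172.6830 − -176.2345 = 348.9175°; wrapped into (−180°, 180°]: -11.0825°.
θ = atan2( sin Δλ · cos φ₂ , cos φ₁ · sin φ₂ − sin φ₁ · cos φ₂ · cos Δλ )
  = atan2(-0.08106, -0.56378) = -171.818° → normalised to [0°, 360°): 188.182°.

188.2°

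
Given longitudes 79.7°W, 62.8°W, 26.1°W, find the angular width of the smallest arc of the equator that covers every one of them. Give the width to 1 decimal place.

Sort the longitudes: -79.7°, -62.8°, -26.1°.
Eastward gaps between consecutive values (wrapping around): 16.9°, 36.7°, 306.4°.
Largest gap = 306.4° ⇒ minimal covering band is its complement: 360° − 306.4° = 53.6°.
Band runs from -79.7° eastward to -26.1°.

53.6°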